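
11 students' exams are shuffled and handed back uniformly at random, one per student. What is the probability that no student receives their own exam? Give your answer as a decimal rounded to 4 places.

0.3679

This is the derangement probability: permutations of 11 with no fixed point.
D(11) = 11! · (1 − 1/1! + 1/2! − ··· + (−1)^11/11!) = 14684570.
P = 14684570/39916800 = 1468457/3991680 ≈ 0.3679.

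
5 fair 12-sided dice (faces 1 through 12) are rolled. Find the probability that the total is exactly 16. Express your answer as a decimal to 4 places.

There are 12^5 = 248832 equally likely outcomes.
The number of ordered 5-tuples from {1,…,12} summing to 16 is 1365.
P(sum = 16) = 1365/248832 = 455/82944 ≈ 0.0055.

0.0055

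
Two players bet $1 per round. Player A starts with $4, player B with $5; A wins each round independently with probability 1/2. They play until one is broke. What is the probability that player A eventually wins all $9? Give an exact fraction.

With a fair step, P(i) = ½P(i−1) + ½P(i+1) with P(0)=0, P(9)=1 has the linear solution P(i) = i/9.
P(4) = 4/9.

4/9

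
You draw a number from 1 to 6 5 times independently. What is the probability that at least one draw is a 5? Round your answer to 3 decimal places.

P(no draw is a 5) = (5/6)^5 ≈ 0.402.
P(at least one) = 1 − 0.402 = 0.598.

0.598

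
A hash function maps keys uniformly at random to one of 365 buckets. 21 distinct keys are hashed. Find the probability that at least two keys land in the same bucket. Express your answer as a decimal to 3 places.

It's easier to compute the probability that all 21 are distinct.
P(all distinct) = 365/365 · 364/365 · ··· · 345/365 ≈ 0.556.
So the probability of at least one match is 1 − 0.556 = 0.444.

0.444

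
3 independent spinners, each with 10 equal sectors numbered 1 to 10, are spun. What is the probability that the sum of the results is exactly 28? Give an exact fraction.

3/500

There are 10^3 = 1000 equally likely outcomes.
The number of ordered 3-tuples from {1,…,10} summing to 28 is 6.
P(sum = 28) = 6/1000 = 3/500.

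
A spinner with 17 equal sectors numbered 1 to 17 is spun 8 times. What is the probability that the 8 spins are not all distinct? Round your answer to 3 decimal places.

P(all 8 different) = 17/17 · 16/17 · ··· · 10/17 ≈ 0.141.
P(at least two equal) = 1 − 0.141 = 0.859.

0.859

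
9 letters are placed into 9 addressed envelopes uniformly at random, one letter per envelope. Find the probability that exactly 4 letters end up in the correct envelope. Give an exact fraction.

Choose which 4 of the 9 are fixed: C(9,4) = 126 ways.
The remaining 5 must have no fixed point: D(5) = 44.
P = 126·44/362880 = 11/720.

11/720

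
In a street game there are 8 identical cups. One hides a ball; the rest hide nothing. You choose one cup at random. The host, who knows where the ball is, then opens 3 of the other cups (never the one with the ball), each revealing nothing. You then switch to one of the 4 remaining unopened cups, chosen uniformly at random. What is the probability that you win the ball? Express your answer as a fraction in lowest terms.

Your original cup holds the ball with probability 1/8, so the other 7 collectively hold it with probability 7/8.
The host can always find 3 empty cups to open, so the reveals don't change that 7/8; it is now spread over the 4 remaining unopened cups.
P(win by switching) = (7/8) · (1/4) = 7/32.

7/32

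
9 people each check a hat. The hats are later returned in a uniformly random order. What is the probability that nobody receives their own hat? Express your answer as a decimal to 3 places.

0.368

This is the derangement probability: permutations of 9 with no fixed point.
D(9) = 9! · (1 − 1/1! + 1/2! − ··· + (−1)^9/9!) = 133496.
P = 133496/362880 = 16687/45360 ≈ 0.368.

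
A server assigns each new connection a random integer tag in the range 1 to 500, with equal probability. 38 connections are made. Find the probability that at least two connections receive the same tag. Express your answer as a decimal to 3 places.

0.764

It's easier to compute the probability that all 38 are distinct.
P(all distinct) = 500/500 · 499/500 · ··· · 463/500 ≈ 0.236.
So the probability of at least one match is 1 − 0.236 = 0.764.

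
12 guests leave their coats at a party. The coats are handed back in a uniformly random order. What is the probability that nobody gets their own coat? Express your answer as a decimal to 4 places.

0.3679

This is the derangement probability: permutations of 12 with no fixed point.
D(12) = 12! · (1 − 1/1! + 1/2! − ··· + (−1)^12/12!) = 176214841.
P = 176214841/479001600 = 16019531/43545600 ≈ 0.3679.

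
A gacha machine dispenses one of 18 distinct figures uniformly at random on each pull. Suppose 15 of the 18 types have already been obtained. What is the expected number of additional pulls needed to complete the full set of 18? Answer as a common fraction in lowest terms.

Starting from 15 distinct types, each trial gives a new one with probability (18−i)/18 when i types are held, so the wait for the next new type is 18/(18−i).
E = 18/3 + 18/2 + 18/1 = 33.

33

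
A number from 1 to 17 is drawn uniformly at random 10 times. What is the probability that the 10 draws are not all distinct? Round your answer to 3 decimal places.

P(all 10 different) = 17/17 · 16/17 · ··· · 8/17 ≈ 0.035.
P(at least two equal) = 1 − 0.035 = 0.965.

0.965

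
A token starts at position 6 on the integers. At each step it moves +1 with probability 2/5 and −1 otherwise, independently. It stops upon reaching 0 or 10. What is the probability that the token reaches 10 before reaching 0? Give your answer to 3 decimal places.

Let r = q/p = (3/5)/(2/5) = 3/2. The recurrence P(i) = p·P(i+1) + q·P(i−1) with P(0)=0, P(10)=1 gives P(i) = (1 − r^i)/(1 − r^10).
P(6) = (1 − (3/2)^6) / (1 − (3/2)^10) = 2128/11605 ≈ 0.183.

0.183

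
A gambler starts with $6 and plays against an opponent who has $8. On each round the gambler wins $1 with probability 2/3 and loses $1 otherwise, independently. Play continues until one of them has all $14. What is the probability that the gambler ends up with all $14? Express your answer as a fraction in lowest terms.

Let r = q/p = (1/3)/(2/3) = 1/2. The recurrence P(i) = p·P(i+1) + q·P(i−1) with P(0)=0, P(14)=1 gives P(i) = (1 − r^i)/(1 − r^14).
P(6) = (1 − (1/2)^6) / (1 − (1/2)^14) = 5376/5461.

5376/5461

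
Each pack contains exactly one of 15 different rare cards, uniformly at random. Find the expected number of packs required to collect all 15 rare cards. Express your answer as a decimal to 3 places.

49.773

After i distinct types are collected, each trial gives a new one with probability (15−i)/15, so the expected wait for the next new type is 15/(15−i).
E = 15/15 + 15/14 + 15/13 + 15/12 + 15/11 + 15/10 + 15/9 + 15/8 + 15/7 + 15/6 + 15/5 + 15/4 + 15/3 + 15/2 + 15/1 = 1195757/24024 ≈ 49.773.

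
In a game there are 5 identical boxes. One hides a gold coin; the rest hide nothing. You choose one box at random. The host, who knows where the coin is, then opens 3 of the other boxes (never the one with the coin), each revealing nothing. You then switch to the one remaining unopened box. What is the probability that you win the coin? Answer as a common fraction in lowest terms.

4/5

Your original box holds the coin with probability 1/5, so the other 4 collectively hold it with probability 4/5.
The host can always find 3 empty boxes to open, so the reveals don't change that 4/5; it is now spread over the 1 remaining unopened box.
P(win by switching) = (4/5) · (1/1) = 4/5.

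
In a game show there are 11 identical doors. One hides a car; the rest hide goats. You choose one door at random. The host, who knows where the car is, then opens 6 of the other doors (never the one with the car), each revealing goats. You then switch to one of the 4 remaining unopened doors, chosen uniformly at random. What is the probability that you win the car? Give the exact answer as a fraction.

5/22

Your original door holds the car with probability 1/11, so the other 10 collectively hold it with probability 10/11.
The host can always find 6 empty doors to open, so the reveals don't change that 10/11; it is now spread over the 4 remaining unopened doors.
P(win by switching) = (10/11) · (1/4) = 5/22.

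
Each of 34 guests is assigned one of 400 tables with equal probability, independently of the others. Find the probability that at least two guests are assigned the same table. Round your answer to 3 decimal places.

0.764

It's easier to compute the probability that all 34 are distinct.
P(all distinct) = 400/400 · 399/400 · ··· · 367/400 ≈ 0.236.
So the probability of at least one match is 1 − 0.236 = 0.764.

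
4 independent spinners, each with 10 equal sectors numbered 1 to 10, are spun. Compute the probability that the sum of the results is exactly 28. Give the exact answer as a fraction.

There are 10^4 = 10000 equally likely outcomes.
The number of ordered 4-tuples from {1,…,10} summing to 28 is 415.
P(sum = 28) = 415/10000 = 83/2000.

83/2000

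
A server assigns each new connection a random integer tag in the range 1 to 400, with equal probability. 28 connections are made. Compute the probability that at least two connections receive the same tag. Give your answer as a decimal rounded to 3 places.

0.620

It's easier to compute the probability that all 28 are distinct.
P(all distinct) = 400/400 · 399/400 · ··· · 373/400 ≈ 0.380.
So the probability of at least one match is 1 − 0.380 = 0.620.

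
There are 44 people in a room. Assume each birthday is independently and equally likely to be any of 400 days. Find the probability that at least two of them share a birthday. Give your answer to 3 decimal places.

It's easier to compute the probability that all 44 are distinct.
P(all distinct) = 400/400 · 399/400 · ··· · 357/400 ≈ 0.086.
So the probability of at least one match is 1 − 0.086 = 0.914.

0.914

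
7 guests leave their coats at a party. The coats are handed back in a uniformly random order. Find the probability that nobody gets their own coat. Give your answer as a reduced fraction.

103/280

This is the derangement probability: permutations of 7 with no fixed point.
D(7) = 7! · (1 − 1/1! + 1/2! − ··· + (−1)^7/7!) = 1854.
P = 1854/5040 = 103/280.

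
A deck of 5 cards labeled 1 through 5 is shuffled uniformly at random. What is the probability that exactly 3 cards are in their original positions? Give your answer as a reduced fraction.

Choose which 3 of the 5 are fixed: C(5,3) = 10 ways.
The remaining 2 must have no fixed point: D(2) = 1.
P = 10·1/120 = 1/12.

1/12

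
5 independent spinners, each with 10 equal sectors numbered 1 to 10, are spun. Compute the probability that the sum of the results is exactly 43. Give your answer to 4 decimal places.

There are 10^5 = 100000 equally likely outcomes.
The number of ordered 5-tuples from {1,…,10} summing to 43 is 330.
P(sum = 43) = 330/100000 = 33/10000 ≈ 0.0033.

0.0033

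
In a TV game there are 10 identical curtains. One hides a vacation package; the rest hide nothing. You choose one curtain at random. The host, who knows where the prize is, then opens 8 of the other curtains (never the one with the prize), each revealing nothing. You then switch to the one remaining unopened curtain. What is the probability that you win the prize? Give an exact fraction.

Your original curtain holds the prize with probability 1/10, so the other 9 collectively hold it with probability 9/10.
The host can always find 8 empty curtains to open, so the reveals don't change that 9/10; it is now spread over the 1 remaining unopened curtain.
P(win by switching) = (9/10) · (1/1) = 9/10.

9/10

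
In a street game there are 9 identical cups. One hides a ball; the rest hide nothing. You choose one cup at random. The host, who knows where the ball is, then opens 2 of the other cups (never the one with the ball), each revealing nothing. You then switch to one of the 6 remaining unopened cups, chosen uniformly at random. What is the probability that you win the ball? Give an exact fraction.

4/27

Your original cup holds the ball with probability 1/9, so the other 8 collectively hold it with probability 8/9.
The host can always find 2 empty cups to open, so the reveals don't change that 8/9; it is now spread over the 6 remaining unopened cups.
P(win by switching) = (8/9) · (1/6) = 4/27.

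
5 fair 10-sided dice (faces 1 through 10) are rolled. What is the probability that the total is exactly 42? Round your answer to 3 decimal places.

0.005

There are 10^5 = 100000 equally likely outcomes.
The number of ordered 5-tuples from {1,…,10} summing to 42 is 495.
P(sum = 42) = 495/100000 = 99/20000 ≈ 0.005.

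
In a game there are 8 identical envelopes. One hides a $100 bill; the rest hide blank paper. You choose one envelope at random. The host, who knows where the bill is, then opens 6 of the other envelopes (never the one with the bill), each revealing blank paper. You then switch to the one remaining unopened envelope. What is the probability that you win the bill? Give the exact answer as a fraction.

7/8

Your original envelope holds the bill with probability 1/8, so the other 7 collectively hold it with probability 7/8.
The host can always find 6 empty envelopes to open, so the reveals don't change that 7/8; it is now spread over the 1 remaining unopened envelope.
P(win by switching) = (7/8) · (1/1) = 7/8.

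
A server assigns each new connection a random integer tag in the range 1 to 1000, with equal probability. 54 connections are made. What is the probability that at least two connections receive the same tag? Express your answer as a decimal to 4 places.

It's easier to compute the probability that all 54 are distinct.
P(all distinct) = 1000/1000 · 999/1000 · ··· · 947/1000 ≈ 0.2329.
So the probability of at least one match is 1 − 0.2329 = 0.7671.

0.7671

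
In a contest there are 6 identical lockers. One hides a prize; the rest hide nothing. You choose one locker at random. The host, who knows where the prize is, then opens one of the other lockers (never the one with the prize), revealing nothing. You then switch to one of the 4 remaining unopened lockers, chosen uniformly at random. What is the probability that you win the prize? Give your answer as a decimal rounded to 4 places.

Your original locker holds the prize with probability 1/6, so the other 5 collectively hold it with probability 5/6.
The host can always find an empty locker to open, so this doesn't change that 5/6; it is now spread over the 4 remaining unopened lockers.
P(win by switching) = (5/6) · (1/4) = 5/24 ≈ 0.2083.

0.2083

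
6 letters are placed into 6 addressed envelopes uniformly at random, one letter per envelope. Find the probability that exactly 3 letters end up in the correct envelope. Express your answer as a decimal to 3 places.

0.056

Choose which 3 of the 6 are fixed: C(6,3) = 20 ways.
The remaining 3 must have no fixed point: D(3) = 2.
P = 20·2/720 = 1/18 ≈ 0.056.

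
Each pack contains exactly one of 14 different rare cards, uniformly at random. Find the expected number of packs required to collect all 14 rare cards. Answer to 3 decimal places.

45.522

After i distinct types are collected, each trial gives a new one with probability (14−i)/14, so the expected wait for the next new type is 14/(14−i).
E = 14/14 + 14/13 + 14/12 + 14/11 + 14/10 + 14/9 + 14/8 + 14/7 + 14/6 + 14/5 + 14/4 + 14/3 + 14/2 + 14/1 = 1171733/25740 ≈ 45.522.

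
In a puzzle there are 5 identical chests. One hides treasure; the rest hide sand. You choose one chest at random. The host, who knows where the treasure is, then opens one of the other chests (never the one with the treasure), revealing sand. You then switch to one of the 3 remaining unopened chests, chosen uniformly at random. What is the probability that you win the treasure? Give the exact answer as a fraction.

4/15

Your original chest holds the treasure with probability 1/5, so the other 4 collectively hold it with probability 4/5.
The host can always find an empty chest to open, so this doesn't change that 4/5; it is now spread over the 3 remaining unopened chests.
P(win by switching) = (4/5) · (1/3) = 4/15.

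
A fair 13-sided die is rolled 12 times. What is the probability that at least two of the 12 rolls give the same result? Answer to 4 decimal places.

0.9997

P(all 12 different) = 13/13 · 12/13 · ··· · 2/13 ≈ 0.0003.
P(at least two equal) = 1 − 0.0003 = 0.9997.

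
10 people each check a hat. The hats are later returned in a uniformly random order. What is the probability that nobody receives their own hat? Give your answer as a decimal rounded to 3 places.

0.368

This is the derangement probability: permutations of 10 with no fixed point.
D(10) = 10! · (1 − 1/1! + 1/2! − ··· + (−1)^10/10!) = 1334961.
P = 1334961/3628800 = 16481/44800 ≈ 0.368.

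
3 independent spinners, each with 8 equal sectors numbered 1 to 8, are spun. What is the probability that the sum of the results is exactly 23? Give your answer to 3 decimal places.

There are 8^3 = 512 equally likely outcomes.
The number of ordered 3-tuples from {1,…,8} summing to 23 is 3.
P(sum = 23) = 3/512 ≈ 0.006.

0.006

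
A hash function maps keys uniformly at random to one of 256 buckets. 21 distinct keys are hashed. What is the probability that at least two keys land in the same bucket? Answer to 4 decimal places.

0.5696

It's easier to compute the probability that all 21 are distinct.
P(all distinct) = 256/256 · 255/256 · ··· · 236/256 ≈ 0.4304.
So the probability of at least one match is 1 − 0.4304 = 0.5696.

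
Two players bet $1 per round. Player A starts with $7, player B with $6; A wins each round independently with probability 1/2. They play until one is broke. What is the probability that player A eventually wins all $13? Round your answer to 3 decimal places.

With a fair step, P(i) = ½P(i−1) + ½P(i+1) with P(0)=0, P(13)=1 has the linear solution P(i) = i/13.
P(7) = 7/13 ≈ 0.538.

0.538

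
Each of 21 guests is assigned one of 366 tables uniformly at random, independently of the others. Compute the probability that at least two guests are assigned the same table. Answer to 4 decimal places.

It's easier to compute the probability that all 21 are distinct.
P(all distinct) = 366/366 · 365/366 · ··· · 346/366 ≈ 0.5572.
So the probability of at least one match is 1 − 0.5572 = 0.4428.

0.4428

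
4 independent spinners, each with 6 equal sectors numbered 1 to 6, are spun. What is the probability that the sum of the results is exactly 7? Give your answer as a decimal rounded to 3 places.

There are 6^4 = 1296 equally likely outcomes.
The number of ordered 4-tuples from {1,…,6} summing to 7 is 20.
P(sum = 7) = 20/1296 = 5/324 ≈ 0.015.

0.015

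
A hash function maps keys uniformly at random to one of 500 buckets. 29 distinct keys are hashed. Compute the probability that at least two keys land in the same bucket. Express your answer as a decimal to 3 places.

0.563

It's easier to compute the probability that all 29 are distinct.
P(all distinct) = 500/500 · 499/500 · ··· · 472/500 ≈ 0.437.
So the probability of at least one match is 1 − 0.437 = 0.563.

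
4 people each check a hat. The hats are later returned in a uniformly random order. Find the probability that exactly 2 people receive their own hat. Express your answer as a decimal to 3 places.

Choose which 2 of the 4 are fixed: C(4,2) = 6 ways.
The remaining 2 must have no fixed point: D(2) = 1.
P = 6·1/24 = 1/4 ≈ 0.250.

0.250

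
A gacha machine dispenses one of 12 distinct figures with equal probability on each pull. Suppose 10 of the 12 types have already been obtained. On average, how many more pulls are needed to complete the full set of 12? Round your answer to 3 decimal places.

18.000

Starting from 10 distinct types, each trial gives a new one with probability (12−i)/12 when i types are held, so the wait for the next new type is 12/(12−i).
E = 12/2 + 12/1 = 18 ≈ 18.000.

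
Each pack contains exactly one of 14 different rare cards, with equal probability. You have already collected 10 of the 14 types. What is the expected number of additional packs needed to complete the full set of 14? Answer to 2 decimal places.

Starting from 10 distinct types, each trial gives a new one with probability (14−i)/14 when i types are held, so the wait for the next new type is 14/(14−i).
E = 14/4 + 14/3 + 14/2 + 14/1 = 175/6 ≈ 29.17.

29.17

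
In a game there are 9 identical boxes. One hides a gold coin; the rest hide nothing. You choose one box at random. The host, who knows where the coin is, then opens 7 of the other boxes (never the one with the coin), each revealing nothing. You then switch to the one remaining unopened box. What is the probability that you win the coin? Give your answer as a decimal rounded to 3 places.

Your original box holds the coin with probability 1/9, so the other 8 collectively hold it with probability 8/9.
The host can always find 7 empty boxes to open, so the reveals don't change that 8/9; it is now spread over the 1 remaining unopened box.
P(win by switching) = (8/9) · (1/1) = 8/9 ≈ 0.889.

0.889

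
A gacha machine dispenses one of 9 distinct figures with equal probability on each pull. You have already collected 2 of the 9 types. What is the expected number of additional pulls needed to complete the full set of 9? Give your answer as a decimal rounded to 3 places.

Starting from 2 distinct types, each trial gives a new one with probability (9−i)/9 when i types are held, so the wait for the next new type is 9/(9−i).
E = 9/7 + 9/6 + 9/5 + 9/4 + 9/3 + 9/2 + 9/1 = 3267/140 ≈ 23.336.

23.336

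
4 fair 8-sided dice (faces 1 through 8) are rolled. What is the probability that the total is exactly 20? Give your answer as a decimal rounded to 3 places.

0.077

There are 8^4 = 4096 equally likely outcomes.
The number of ordered 4-tuples from {1,…,8} summing to 20 is 315.
P(sum = 20) = 315/4096 ≈ 0.077.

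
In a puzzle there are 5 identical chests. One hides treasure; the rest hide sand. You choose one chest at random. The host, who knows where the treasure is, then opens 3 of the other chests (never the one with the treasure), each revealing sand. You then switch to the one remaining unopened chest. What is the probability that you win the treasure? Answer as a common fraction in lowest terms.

4/5

Your original chest holds the treasure with probability 1/5, so the other 4 collectively hold it with probability 4/5.
The host can always find 3 empty chests to open, so the reveals don't change that 4/5; it is now spread over the 1 remaining unopened chest.
P(win by switching) = (4/5) · (1/1) = 4/5.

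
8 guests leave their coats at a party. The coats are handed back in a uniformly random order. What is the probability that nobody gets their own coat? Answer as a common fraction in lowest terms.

This is the derangement probability: permutations of 8 with no fixed point.
D(8) = 8! · (1 − 1/1! + 1/2! − ··· + (−1)^8/8!) = 14833.
P = 14833/40320 = 2119/5760.

2119/5760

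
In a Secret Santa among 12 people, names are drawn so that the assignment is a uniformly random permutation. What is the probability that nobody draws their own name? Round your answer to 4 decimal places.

This is the derangement probability: permutations of 12 with no fixed point.
D(12) = 12! · (1 − 1/1! + 1/2! − ··· + (−1)^12/12!) = 176214841.
P = 176214841/479001600 = 16019531/43545600 ≈ 0.3679.

0.3679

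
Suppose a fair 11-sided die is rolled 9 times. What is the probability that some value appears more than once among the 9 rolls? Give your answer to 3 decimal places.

P(all 9 different) = 11/11 · 10/11 · ··· · 3/11 ≈ 0.008.
P(at least two equal) = 1 − 0.008 = 0.992.

0.992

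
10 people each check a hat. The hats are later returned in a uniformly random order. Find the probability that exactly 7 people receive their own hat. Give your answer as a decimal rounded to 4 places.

0.0001

Choose which 7 of the 10 are fixed: C(10,7) = 120 ways.
The remaining 3 must have no fixed point: D(3) = 2.
P = 120·2/3628800 = 1/15120 ≈ 0.0001.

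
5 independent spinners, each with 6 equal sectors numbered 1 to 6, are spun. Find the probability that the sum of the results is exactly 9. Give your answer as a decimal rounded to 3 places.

0.009

There are 6^5 = 7776 equally likely outcomes.
The number of ordered 5-tuples from {1,…,6} summing to 9 is 70.
P(sum = 9) = 70/7776 = 35/3888 ≈ 0.009.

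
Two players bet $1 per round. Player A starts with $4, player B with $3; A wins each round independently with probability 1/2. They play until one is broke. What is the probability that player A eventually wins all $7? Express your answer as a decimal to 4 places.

With a fair step, P(i) = ½P(i−1) + ½P(i+1) with P(0)=0, P(7)=1 has the linear solution P(i) = i/7.
P(4) = 4/7 ≈ 0.5714.

0.5714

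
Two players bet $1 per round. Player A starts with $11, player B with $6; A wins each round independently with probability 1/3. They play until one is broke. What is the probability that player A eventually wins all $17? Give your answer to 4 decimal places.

0.0156

Let r = q/p = (2/3)/(1/3) = 2. The recurrence P(i) = p·P(i+1) + q·P(i−1) with P(0)=0, P(17)=1 gives P(i) = (1 − r^i)/(1 − r^17).
P(11) = (1 − (2)^11) / (1 − (2)^17) = 2047/131071 ≈ 0.0156.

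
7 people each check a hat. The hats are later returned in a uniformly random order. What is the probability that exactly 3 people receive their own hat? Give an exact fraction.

1/16

Choose which 3 of the 7 are fixed: C(7,3) = 35 ways.
The remaining 4 must have no fixed point: D(4) = 9.
P = 35·9/5040 = 1/16.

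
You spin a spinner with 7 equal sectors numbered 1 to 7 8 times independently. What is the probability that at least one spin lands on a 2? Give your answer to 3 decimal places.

P(no spin lands on a 2) = (6/7)^8 ≈ 0.291.
P(at least one) = 1 − 0.291 = 0.709.

0.709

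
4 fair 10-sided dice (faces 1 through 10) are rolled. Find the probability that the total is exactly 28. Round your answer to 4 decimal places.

There are 10^4 = 10000 equally likely outcomes.
The number of ordered 4-tuples from {1,…,10} summing to 28 is 415.
P(sum = 28) = 415/10000 = 83/2000 ≈ 0.0415.

0.0415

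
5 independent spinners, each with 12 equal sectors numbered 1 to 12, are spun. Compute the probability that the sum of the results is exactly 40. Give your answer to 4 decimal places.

0.0328

There are 12^5 = 248832 equally likely outcomes.
The number of ordered 5-tuples from {1,…,12} summing to 40 is 8151.
P(sum = 40) = 8151/248832 = 2717/82944 ≈ 0.0328.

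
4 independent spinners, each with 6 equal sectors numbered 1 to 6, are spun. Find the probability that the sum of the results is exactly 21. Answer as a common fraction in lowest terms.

There are 6^4 = 1296 equally likely outcomes.
The number of ordered 4-tuples from {1,…,6} summing to 21 is 20.
P(sum = 21) = 20/1296 = 5/324.

5/324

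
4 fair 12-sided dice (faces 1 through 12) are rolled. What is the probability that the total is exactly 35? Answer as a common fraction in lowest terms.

17/648

There are 12^4 = 20736 equally likely outcomes.
The number of ordered 4-tuples from {1,…,12} summing to 35 is 544.
P(sum = 35) = 544/20736 = 17/648.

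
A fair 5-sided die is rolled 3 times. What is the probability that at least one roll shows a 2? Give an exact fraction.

P(no roll shows a 2) = (4/5)^3 = 64/125.
P(at least one) = 1 − 64/125 = 61/125.

61/125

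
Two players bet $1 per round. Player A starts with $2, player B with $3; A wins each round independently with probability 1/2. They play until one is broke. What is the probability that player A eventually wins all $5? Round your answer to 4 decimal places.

With a fair step, P(i) = ½P(i−1) + ½P(i+1) with P(0)=0, P(5)=1 has the linear solution P(i) = i/5.
P(2) = 2/5 ≈ 0.4000.

0.4000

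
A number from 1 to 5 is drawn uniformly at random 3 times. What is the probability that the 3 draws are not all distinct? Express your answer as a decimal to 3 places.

0.520

P(all 3 different) = 5/5 · 4/5 · ··· · 3/5 ≈ 0.480.
P(at least two equal) = 1 − 0.480 = 0.520.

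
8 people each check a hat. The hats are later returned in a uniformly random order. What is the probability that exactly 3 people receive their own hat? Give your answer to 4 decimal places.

Choose which 3 of the 8 are fixed: C(8,3) = 56 ways.
The remaining 5 must have no fixed point: D(5) = 44.
P = 56·44/40320 = 11/180 ≈ 0.0611.

0.0611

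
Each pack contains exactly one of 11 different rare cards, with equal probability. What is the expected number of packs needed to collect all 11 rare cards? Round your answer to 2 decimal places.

After i distinct types are collected, each trial gives a new one with probability (11−i)/11, so the expected wait for the next new type is 11/(11−i).
E = 11/11 + 11/10 + 11/9 + 11/8 + 11/7 + 11/6 + 11/5 + 11/4 + 11/3 + 11/2 + 11/1 = 83711/2520 ≈ 33.22.

33.22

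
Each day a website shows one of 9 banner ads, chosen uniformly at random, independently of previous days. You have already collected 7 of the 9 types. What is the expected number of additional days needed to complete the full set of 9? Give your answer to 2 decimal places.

13.50

Starting from 7 distinct types, each trial gives a new one with probability (9−i)/9 when i types are held, so the wait for the next new type is 9/(9−i).
E = 9/2 + 9/1 = 27/2 ≈ 13.50.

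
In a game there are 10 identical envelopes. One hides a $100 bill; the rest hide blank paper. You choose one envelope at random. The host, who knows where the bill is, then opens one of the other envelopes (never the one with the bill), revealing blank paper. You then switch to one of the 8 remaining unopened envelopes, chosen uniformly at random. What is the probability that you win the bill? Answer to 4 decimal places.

0.1125

Your original envelope holds the bill with probability 1/10, so the other 9 collectively hold it with probability 9/10.
The host can always find an empty envelope to open, so this doesn't change that 9/10; it is now spread over the 8 remaining unopened envelopes.
P(win by switching) = (9/10) · (1/8) = 9/80 ≈ 0.1125.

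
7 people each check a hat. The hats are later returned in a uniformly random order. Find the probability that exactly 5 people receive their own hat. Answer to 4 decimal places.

0.0042

Choose which 5 of the 7 are fixed: C(7,5) = 21 ways.
The remaining 2 must have no fixed point: D(2) = 1.
P = 21·1/5040 = 1/240 ≈ 0.0042.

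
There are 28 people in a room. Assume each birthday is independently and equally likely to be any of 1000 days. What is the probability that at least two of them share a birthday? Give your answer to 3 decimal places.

It's easier to compute the probability that all 28 are distinct.
P(all distinct) = 1000/1000 · 999/1000 · ··· · 973/1000 ≈ 0.683.
So the probability of at least one match is 1 − 0.683 = 0.317.

0.317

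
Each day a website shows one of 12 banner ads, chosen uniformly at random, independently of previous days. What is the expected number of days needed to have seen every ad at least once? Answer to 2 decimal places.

After i distinct types are collected, each trial gives a new one with probability (12−i)/12, so the expected wait for the next new type is 12/(12−i).
E = 12/12 + 12/11 + 12/10 + 12/9 + 12/8 + 12/7 + 12/6 + 12/5 + 12/4 + 12/3 + 12/2 + 12/1 = 86021/2310 ≈ 37.24.

37.24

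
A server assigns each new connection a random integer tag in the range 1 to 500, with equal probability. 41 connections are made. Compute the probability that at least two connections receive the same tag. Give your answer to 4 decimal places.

0.8148

It's easier to compute the probability that all 41 are distinct.
P(all distinct) = 500/500 · 499/500 · ··· · 460/500 ≈ 0.1852.
So the probability of at least one match is 1 − 0.1852 = 0.8148.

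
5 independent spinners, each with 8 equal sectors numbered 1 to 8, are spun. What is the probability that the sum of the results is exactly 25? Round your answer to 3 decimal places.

There are 8^5 = 32768 equally likely outcomes.
The number of ordered 5-tuples from {1,…,8} summing to 25 is 2226.
P(sum = 25) = 2226/32768 = 1113/16384 ≈ 0.068.

0.068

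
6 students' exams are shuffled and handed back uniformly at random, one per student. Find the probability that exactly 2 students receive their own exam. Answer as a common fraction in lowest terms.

3/16

Choose which 2 of the 6 are fixed: C(6,2) = 15 ways.
The remaining 4 must have no fixed point: D(4) = 9.
P = 15·9/720 = 3/16.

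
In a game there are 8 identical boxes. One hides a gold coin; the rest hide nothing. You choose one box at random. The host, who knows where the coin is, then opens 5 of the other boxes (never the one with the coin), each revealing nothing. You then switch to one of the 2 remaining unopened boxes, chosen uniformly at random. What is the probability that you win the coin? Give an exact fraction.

Your original box holds the coin with probability 1/8, so the other 7 collectively hold it with probability 7/8.
The host can always find 5 empty boxes to open, so the reveals don't change that 7/8; it is now spread over the 2 remaining unopened boxes.
P(win by switching) = (7/8) · (1/2) = 7/16.

7/16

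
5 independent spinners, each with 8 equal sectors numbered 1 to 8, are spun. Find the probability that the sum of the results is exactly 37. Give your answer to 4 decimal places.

There are 8^5 = 32768 equally likely outcomes.
The number of ordered 5-tuples from {1,…,8} summing to 37 is 35.
P(sum = 37) = 35/32768 ≈ 0.0011.

0.0011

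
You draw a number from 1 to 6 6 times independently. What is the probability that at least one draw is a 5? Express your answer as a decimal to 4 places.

P(no draw is a 5) = (5/6)^6 ≈ 0.3349.
P(at least one) = 1 − 0.3349 = 0.6651.

0.6651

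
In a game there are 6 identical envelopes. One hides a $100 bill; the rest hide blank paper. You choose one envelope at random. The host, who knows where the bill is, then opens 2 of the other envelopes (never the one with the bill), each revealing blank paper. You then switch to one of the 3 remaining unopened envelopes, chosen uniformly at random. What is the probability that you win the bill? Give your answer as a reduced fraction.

Your original envelope holds the bill with probability 1/6, so the other 5 collectively hold it with probability 5/6.
The host can always find 2 empty envelopes to open, so the reveals don't change that 5/6; it is now spread over the 3 remaining unopened envelopes.
P(win by switching) = (5/6) · (1/3) = 5/18.

5/18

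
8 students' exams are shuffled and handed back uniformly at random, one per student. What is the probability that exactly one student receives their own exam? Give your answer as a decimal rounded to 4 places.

Choose which one is fixed: C(8,1) = 8 ways.
The remaining 7 must have no fixed point: D(7) = 1854.
P = 8·1854/40320 = 103/280 ≈ 0.3679.

0.3679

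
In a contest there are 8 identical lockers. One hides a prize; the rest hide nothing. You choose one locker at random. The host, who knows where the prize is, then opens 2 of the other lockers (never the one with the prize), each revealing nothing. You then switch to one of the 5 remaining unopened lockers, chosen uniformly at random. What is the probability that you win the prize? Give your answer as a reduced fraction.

7/40

Your original locker holds the prize with probability 1/8, so the other 7 collectively hold it with probability 7/8.
The host can always find 2 empty lockers to open, so the reveals don't change that 7/8; it is now spread over the 5 remaining unopened lockers.
P(win by switching) = (7/8) · (1/5) = 7/40.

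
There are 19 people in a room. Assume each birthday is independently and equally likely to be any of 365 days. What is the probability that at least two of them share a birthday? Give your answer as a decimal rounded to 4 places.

It's easier to compute the probability that all 19 are distinct.
P(all distinct) = 365/365 · 364/365 · ··· · 347/365 ≈ 0.6209.
So the probability of at least one match is 1 − 0.6209 = 0.3791.

0.3791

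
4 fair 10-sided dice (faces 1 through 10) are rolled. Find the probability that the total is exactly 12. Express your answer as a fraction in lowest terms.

33/2000

There are 10^4 = 10000 equally likely outcomes.
The number of ordered 4-tuples from {1,…,10} summing to 12 is 165.
P(sum = 12) = 165/10000 = 33/2000.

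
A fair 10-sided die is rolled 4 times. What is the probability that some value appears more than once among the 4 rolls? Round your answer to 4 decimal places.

P(all 4 different) = 10/10 · 9/10 · ··· · 7/10 ≈ 0.5040.
P(at least two equal) = 1 − 0.5040 = 0.4960.

0.4960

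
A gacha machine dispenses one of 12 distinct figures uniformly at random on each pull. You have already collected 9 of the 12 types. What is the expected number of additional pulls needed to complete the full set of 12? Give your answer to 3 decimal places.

22.000

Starting from 9 distinct types, each trial gives a new one with probability (12−i)/12 when i types are held, so the wait for the next new type is 12/(12−i).
E = 12/3 + 12/2 + 12/1 = 22 ≈ 22.000.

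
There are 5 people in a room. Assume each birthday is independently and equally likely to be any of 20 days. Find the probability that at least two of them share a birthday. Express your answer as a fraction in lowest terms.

It's easier to compute the probability that all 5 are distinct.
P(all distinct) = 20/20 · 19/20 · ··· · 16/20 = 2907/5000.
So the probability of at least one match is 1 − 2907/5000 = 2093/5000.

2093/5000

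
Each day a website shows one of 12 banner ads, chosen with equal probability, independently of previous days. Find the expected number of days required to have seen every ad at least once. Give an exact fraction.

After i distinct types are collected, each trial gives a new one with probability (12−i)/12, so the expected wait for the next new type is 12/(12−i).
E = 12/12 + 12/11 + 12/10 + 12/9 + 12/8 + 12/7 + 12/6 + 12/5 + 12/4 + 12/3 + 12/2 + 12/1 = 86021/2310.

86021/2310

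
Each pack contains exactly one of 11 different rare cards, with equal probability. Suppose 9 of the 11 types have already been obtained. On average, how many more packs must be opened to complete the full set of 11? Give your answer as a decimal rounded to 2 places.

Starting from 9 distinct types, each trial gives a new one with probability (11−i)/11 when i types are held, so the wait for the next new type is 11/(11−i).
E = 11/2 + 11/1 = 33/2 ≈ 16.50.

16.50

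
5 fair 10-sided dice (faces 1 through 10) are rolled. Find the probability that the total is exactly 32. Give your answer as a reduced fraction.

There are 10^5 = 100000 equally likely outcomes.
The number of ordered 5-tuples from {1,…,10} summing to 32 is 4840.
P(sum = 32) = 4840/100000 = 121/2500.

121/2500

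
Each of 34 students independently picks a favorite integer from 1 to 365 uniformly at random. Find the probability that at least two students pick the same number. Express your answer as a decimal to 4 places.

0.7953

It's easier to compute the probability that all 34 are distinct.
P(all distinct) = 365/365 · 364/365 · ··· · 332/365 ≈ 0.2047.
So the probability of at least one match is 1 − 0.2047 = 0.7953.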